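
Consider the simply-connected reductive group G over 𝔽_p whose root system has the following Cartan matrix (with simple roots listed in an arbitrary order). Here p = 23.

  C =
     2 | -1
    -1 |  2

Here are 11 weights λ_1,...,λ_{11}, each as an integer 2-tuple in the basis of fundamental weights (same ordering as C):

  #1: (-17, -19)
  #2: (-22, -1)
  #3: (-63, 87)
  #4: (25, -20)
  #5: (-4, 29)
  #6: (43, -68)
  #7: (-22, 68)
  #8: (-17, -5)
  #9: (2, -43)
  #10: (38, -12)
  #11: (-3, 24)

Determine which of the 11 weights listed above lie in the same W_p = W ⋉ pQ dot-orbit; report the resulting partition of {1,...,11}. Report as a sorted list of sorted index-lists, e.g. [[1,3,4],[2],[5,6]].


A_2 Cartan matrix, 2 simple roots permuted; ρ=(1,1).

W_23-reps of the 11 weights in Ā_23 (same 2-coord order as C):

  [1] (7, 5)
  [2] (0, 21)
  [3] (4, 16)
  [4] (4, 16)
  [5] (4, 16)
  [6] (0, 21)
  [7] (0, 21)
  [8] (4, 16)
  [9] (4, 16)
  [10] (7, 5)
  [11] (0, 21)

These 11 weights hit 3 W_23-dot-orbits; sizes (2, 4, 5):

[[1, 10], [2, 6, 7, 11], [3, 4, 5, 8, 9]]


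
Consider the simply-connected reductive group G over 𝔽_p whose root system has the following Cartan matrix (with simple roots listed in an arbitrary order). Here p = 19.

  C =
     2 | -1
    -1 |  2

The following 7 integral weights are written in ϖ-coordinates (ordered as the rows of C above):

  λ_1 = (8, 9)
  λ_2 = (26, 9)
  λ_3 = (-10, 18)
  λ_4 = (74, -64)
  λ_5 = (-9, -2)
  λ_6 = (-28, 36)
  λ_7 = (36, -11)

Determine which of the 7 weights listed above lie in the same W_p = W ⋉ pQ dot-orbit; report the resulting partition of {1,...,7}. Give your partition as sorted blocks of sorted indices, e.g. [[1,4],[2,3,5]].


Dynkin diagram of C (from the 2 off-diagonal −1 entries): A_2.

Alcove-folded reps (p=19, 7 weights, presented ϖ-order):

    [1] (9, 10)
    [2] (1, 8)
    [3] (9, 10)
    [4] (12, 6)
    [5] (1, 8)
    [6] (1, 8)
    [7] (1, 8)

Linkage partition of the 7 weights (3 classes, p=19):

[[1, 3], [2, 5, 6, 7], [4]]


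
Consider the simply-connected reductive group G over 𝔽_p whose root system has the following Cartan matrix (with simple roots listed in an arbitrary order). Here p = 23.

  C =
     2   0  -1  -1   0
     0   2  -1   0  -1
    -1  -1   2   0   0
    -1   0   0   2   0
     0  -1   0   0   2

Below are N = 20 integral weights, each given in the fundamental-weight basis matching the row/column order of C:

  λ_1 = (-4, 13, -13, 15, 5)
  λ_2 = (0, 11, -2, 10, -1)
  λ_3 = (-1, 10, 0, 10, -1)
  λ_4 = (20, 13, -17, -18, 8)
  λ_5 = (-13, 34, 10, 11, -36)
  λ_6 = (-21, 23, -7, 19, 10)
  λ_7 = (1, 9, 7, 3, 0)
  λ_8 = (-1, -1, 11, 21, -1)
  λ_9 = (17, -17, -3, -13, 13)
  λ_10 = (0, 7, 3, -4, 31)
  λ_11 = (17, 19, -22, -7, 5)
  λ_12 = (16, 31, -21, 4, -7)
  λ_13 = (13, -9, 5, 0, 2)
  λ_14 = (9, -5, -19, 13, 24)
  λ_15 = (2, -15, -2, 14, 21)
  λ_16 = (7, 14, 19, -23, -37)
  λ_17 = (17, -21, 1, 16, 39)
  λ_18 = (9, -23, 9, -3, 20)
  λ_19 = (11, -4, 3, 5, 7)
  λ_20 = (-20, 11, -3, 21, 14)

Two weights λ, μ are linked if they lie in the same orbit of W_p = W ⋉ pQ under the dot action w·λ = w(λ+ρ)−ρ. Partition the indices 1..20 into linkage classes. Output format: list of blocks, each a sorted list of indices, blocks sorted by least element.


Root system A_5: the 5×5 matrix C matches after relabeling.

λ_j+ρ reflected into Ā_23 (⟨·,θ^∨⟩≤23); 5-tuples as given:

  [1] (12, 1, 2, 1, 5);  [2] (0, 11, 1, 11, 0);  [3] (0, 11, 1, 11, 0);  [4] (12, 2, 2, 0, 2);  [5] (0, 11, 1, 11, 0);  [6] (6, 1, 11, 0, 2);  [7] (2, 9, 8, 2, 1);  [8] (0, 11, 1, 11, 0);  [9] (12, 2, 2, 0, 2);  [10] (2, 9, 8, 2, 1);  [11] (6, 1, 11, 0, 2);  [12] (6, 1, 11, 0, 2);  [13] (12, 1, 2, 1, 5);  [14] (2, 9, 8, 2, 1);  [15] (12, 1, 2, 1, 5);  [16] (12, 1, 2, 1, 5);  [17] (6, 1, 11, 0, 2);  [18] (2, 9, 8, 2, 1);  [19] (12, 3, 1, 2, 1);  [20] (2, 9, 8, 2, 1)

6 distinct reps among the 20 weights ⇒ 6 W_23-linkage classes:

[[1, 13, 15, 16], [2, 3, 5, 8], [4, 9], [6, 11, 12, 17], [7, 10, 14, 18, 20], [19]]


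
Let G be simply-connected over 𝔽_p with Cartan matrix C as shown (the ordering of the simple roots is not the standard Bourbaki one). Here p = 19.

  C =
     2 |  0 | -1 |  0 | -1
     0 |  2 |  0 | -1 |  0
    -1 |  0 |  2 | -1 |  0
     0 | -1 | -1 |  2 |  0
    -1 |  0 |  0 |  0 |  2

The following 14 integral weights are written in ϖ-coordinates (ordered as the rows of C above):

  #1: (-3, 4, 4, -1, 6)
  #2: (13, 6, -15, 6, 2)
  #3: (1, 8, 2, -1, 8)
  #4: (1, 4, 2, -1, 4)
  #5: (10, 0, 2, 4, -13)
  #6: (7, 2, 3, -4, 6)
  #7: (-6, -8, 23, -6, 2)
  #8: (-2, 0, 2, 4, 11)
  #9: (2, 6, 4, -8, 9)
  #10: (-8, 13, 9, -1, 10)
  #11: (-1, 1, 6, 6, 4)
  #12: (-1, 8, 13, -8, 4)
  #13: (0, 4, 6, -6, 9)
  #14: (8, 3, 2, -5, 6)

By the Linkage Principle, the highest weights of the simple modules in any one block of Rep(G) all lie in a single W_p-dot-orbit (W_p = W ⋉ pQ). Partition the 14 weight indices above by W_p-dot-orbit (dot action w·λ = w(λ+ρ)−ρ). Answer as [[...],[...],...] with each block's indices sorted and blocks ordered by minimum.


Cartan matrix: type A_5 (|W|=720); un-permuting the 5 rows.

λ_j+ρ reflected into Ā_19 (⟨·,θ^∨⟩≤19); 5-tuples as given:

  [1] (2, 5, 3, 0, 5)
  [2] (0, 0, 7, 7, 3)
  [3] (2, 5, 3, 0, 5)
  [4] (2, 5, 3, 0, 5)
  [5] (1, 0, 2, 5, 10)
  [6] (8, 0, 1, 3, 7)
  [7] (0, 0, 7, 7, 3)
  [8] (1, 0, 2, 5, 10)
  [9] (1, 0, 2, 5, 10)
  [10] (2, 5, 3, 0, 5)
  [11] (0, 0, 7, 7, 3)
  [12] (0, 0, 7, 7, 3)
  [13] (1, 0, 2, 5, 10)
  [14] (8, 0, 1, 3, 7)

The 14 indices split into 4 linkage classes (same alcove rep ⇔ same W_19-dot-orbit):

[[1, 3, 4, 10], [2, 7, 11, 12], [5, 8, 9, 13], [6, 14]]


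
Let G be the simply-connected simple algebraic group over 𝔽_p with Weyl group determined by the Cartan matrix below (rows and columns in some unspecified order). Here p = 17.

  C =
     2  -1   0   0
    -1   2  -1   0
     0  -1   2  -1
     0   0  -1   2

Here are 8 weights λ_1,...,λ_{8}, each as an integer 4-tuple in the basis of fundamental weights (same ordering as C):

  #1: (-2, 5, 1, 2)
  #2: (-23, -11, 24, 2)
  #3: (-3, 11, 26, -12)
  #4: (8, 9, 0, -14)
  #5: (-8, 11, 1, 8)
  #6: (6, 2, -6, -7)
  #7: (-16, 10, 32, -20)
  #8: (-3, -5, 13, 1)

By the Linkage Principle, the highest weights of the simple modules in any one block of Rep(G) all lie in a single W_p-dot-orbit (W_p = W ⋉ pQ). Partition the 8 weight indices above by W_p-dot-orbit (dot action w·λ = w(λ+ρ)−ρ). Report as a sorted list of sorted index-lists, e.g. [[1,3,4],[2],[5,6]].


Root system A_4: the 4×4 matrix C matches after relabeling.

Folding the 8 weights λ_j+ρ into Ā_17 (reps in the given 4-coord order):

    λ_1+ρ ↦ (1, 5, 2, 3)
    λ_2+ρ ↦ (4, 2, 8, 2)
    λ_3+ρ ↦ (1, 5, 2, 3)
    λ_4+ρ ↦ (4, 2, 8, 2)
    λ_5+ρ ↦ (1, 5, 2, 3)
    λ_6+ρ ↦ (1, 5, 2, 3)
    λ_7+ρ ↦ (4, 2, 8, 2)
    λ_8+ρ ↦ (4, 2, 8, 2)

2 distinct reps among the 8 weights ⇒ 2 W_17-linkage classes:

[[1, 3, 5, 6], [2, 4, 7, 8]]


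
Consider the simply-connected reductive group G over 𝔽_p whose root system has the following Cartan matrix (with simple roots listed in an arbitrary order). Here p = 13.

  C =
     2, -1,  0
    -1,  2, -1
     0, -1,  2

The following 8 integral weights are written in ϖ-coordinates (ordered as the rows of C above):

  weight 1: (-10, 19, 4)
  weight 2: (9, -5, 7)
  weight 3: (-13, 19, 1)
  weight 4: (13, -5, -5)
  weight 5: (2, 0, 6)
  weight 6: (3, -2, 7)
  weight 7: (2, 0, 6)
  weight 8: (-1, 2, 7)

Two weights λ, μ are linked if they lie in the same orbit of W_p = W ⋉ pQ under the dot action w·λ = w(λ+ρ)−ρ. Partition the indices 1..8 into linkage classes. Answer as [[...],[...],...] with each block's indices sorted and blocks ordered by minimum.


C ↔ A_3 under row/col permutation; |W(A_3)| = 24.

Folding the 8 weights λ_j+ρ into Ā_13 (reps in the given 3-coord order):

  1: (3, 1, 7);  2: (5, 4, 3);  3: (3, 1, 7);  4: (5, 4, 3);  5: (3, 1, 7);  6: (3, 1, 7);  7: (3, 1, 7);  8: (0, 3, 8)

The 8 indices split into 3 linkage classes (same alcove rep ⇔ same W_13-dot-orbit):

[[1, 3, 5, 6, 7], [2, 4], [8]]


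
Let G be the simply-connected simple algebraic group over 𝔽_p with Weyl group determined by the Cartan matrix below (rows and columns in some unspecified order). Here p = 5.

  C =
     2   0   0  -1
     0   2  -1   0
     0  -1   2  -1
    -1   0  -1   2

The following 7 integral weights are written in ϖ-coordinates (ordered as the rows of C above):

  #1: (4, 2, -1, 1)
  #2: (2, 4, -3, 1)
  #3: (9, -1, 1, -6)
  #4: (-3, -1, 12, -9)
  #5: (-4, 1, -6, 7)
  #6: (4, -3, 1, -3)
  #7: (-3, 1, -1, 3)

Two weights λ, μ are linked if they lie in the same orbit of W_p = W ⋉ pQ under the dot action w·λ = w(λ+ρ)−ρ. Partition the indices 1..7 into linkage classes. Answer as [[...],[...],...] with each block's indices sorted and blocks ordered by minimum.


A_4 Cartan matrix, 4 simple roots permuted; ρ=(1,1,1,1).

Each λ_j+ρ reduced to Ā_5; 4-tuples below use C's row order:

  [1] (0, 0, 2, 0);  [2] (0, 0, 2, 0);  [3] (0, 0, 2, 0);  [4] (0, 0, 2, 0);  [5] (0, 0, 2, 0);  [6] (3, 0, 2, 0);  [7] (1, 1, 0, 2)

Partition of {1..7} into 3 W_5-dot-orbits:

[[1, 2, 3, 4, 5], [6], [7]]


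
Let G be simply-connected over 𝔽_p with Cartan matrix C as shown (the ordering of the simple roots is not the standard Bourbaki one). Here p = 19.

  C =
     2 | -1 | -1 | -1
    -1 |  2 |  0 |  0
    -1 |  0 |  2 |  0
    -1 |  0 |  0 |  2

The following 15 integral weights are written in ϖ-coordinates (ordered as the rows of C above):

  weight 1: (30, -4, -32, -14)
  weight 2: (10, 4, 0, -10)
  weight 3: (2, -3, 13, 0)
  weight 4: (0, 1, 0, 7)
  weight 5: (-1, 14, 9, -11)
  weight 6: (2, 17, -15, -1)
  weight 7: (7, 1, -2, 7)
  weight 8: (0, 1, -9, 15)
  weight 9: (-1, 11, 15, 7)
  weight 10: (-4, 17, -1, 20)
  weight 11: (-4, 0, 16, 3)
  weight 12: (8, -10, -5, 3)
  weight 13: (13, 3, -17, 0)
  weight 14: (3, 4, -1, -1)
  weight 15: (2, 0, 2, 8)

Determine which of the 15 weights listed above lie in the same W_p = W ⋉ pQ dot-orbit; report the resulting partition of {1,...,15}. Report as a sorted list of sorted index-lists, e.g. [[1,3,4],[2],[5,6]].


Dynkin diagram of C (from the 6 off-diagonal −1 entries): D_4.

W_19-reps of the 15 weights in Ā_19 (same 4-coord order as C):

    λ_1+ρ ↦ (3, 1, 3, 9)
    λ_2+ρ ↦ (2, 5, 1, 9)
    λ_3+ρ ↦ (1, 2, 14, 1)
    λ_4+ρ ↦ (1, 2, 1, 8)
    λ_5+ρ ↦ (4, 5, 0, 0)
    λ_6+ρ ↦ (2, 5, 1, 9)
    λ_7+ρ ↦ (1, 2, 1, 8)
    λ_8+ρ ↦ (2, 5, 1, 9)
    λ_9+ρ ↦ (2, 5, 1, 9)
    λ_10+ρ ↦ (1, 2, 14, 1)
    λ_11+ρ ↦ (1, 2, 14, 1)
    λ_12+ρ ↦ (4, 5, 0, 0)
    λ_13+ρ ↦ (1, 2, 14, 1)
    λ_14+ρ ↦ (4, 5, 0, 0)
    λ_15+ρ ↦ (3, 1, 3, 9)

5 distinct reps among the 15 weights ⇒ 5 W_19-linkage classes:

[[1, 15], [2, 6, 8, 9], [3, 10, 11, 13], [4, 7], [5, 12, 14]]


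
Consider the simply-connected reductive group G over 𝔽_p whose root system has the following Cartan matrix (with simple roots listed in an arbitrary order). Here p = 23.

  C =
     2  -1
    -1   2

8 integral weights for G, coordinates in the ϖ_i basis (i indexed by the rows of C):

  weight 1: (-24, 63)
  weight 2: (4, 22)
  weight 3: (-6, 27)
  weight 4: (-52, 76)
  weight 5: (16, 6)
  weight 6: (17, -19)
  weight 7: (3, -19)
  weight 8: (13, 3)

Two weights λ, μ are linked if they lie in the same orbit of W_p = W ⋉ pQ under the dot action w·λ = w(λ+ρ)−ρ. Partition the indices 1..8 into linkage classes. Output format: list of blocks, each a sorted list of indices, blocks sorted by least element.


C ↔ A_2 under row/col permutation; |W(A_2)| = 6.

Each λ_j+ρ reduced to Ā_23; 2-tuples below use C's row order:

  1: (0, 18)
  2: (0, 18)
  3: (0, 18)
  4: (15, 5)
  5: (16, 6)
  6: (0, 18)
  7: (14, 4)
  8: (14, 4)

These 8 weights hit 4 W_23-dot-orbits; sizes (4, 1, 1, 2):

[[1, 2, 3, 6], [4], [5], [7, 8]]


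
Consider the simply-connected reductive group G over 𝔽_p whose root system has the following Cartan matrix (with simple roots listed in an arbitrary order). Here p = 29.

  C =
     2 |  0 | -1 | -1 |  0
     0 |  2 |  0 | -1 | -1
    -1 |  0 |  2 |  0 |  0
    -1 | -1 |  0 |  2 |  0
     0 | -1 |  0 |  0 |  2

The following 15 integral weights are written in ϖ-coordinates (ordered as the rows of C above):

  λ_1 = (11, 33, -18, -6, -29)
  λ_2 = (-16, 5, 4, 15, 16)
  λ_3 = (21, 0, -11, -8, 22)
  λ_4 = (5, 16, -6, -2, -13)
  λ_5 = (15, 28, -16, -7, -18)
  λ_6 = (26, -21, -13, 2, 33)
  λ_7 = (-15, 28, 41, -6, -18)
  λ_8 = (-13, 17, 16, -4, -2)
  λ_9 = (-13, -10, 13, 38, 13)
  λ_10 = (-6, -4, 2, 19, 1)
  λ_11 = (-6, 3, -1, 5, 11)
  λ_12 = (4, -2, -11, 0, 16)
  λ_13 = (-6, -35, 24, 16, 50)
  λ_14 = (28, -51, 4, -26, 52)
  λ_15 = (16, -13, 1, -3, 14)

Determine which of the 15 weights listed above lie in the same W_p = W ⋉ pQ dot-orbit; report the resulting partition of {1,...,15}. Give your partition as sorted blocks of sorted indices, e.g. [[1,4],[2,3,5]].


Root system A_5: the 5×5 matrix C matches after relabeling.

Folding the 15 weights λ_j+ρ into Ā_29 (reps in the given 5-coord order):

  [1] (0, 4, 5, 1, 12);  [2] (5, 6, 0, 1, 7);  [3] (5, 6, 0, 1, 7);  [4] (0, 4, 5, 1, 12);  [5] (5, 6, 0, 1, 7);  [6] (3, 2, 2, 12, 1);  [7] (5, 6, 0, 1, 7);  [8] (3, 2, 2, 12, 1);  [9] (3, 2, 2, 12, 1);  [10] (3, 2, 2, 12, 1);  [11] (0, 4, 5, 1, 12);  [12] (0, 4, 5, 1, 12);  [13] (5, 4, 12, 0, 3);  [14] (5, 4, 12, 0, 3);  [15] (3, 2, 2, 12, 1)

Partition of {1..15} into 4 W_29-dot-orbits:

[[1, 4, 11, 12], [2, 3, 5, 7], [6, 8, 9, 10, 15], [13, 14]]


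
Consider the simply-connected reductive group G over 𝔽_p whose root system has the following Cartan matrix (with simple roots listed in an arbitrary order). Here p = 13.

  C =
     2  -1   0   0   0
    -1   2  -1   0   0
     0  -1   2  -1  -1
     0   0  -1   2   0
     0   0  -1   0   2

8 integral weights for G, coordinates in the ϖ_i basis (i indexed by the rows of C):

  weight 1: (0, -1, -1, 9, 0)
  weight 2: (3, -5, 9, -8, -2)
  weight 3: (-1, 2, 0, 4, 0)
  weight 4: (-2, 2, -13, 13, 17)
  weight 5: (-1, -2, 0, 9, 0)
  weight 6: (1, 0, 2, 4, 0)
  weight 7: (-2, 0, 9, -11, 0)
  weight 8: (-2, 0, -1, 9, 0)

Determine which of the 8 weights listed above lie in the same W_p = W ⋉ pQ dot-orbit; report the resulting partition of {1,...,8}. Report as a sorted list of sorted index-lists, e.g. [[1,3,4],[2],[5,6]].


D_5 Cartan matrix, 5 simple roots permuted; ρ=(1,1,1,1,1).

Ā_13 reps of the 8 weights (D_5, coords as presented):

  [1] (1, 0, 0, 10, 1);  [2] (0, 2, 1, 5, 1);  [3] (0, 2, 1, 5, 1);  [4] (0, 2, 1, 5, 1);  [5] (1, 0, 0, 10, 1);  [6] (0, 2, 1, 5, 1);  [7] (1, 0, 0, 10, 1);  [8] (1, 0, 0, 10, 1)

Linkage partition of the 8 weights (2 classes, p=13):

[[1, 5, 7, 8], [2, 3, 4, 6]]


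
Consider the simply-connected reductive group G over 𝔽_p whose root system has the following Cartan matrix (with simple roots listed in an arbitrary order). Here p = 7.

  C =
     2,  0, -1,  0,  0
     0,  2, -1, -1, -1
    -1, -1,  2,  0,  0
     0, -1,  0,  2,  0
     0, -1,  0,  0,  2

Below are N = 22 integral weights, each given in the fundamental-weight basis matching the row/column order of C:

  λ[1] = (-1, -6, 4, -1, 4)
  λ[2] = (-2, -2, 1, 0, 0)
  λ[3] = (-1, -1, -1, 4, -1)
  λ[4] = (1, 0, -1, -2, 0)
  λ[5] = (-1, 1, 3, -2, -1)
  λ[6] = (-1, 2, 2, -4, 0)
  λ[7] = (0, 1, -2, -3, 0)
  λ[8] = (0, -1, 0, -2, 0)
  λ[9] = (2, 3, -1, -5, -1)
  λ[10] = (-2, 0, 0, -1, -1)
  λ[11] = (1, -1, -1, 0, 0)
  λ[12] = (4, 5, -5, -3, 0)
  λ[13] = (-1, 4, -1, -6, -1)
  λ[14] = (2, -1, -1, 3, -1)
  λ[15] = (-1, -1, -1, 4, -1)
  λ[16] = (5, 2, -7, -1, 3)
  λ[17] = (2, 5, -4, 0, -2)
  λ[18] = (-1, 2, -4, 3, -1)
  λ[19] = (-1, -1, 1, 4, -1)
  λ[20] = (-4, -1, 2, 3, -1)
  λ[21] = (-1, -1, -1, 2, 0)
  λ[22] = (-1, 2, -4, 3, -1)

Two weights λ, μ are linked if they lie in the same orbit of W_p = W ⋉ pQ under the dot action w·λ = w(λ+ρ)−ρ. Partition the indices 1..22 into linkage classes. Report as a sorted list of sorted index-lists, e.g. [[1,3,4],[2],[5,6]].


D_5 Cartan matrix, 5 simple roots permuted; ρ=(1,1,1,1,1).

λ_j+ρ reflected into Ā_7 (⟨·,θ^∨⟩≤7); 5-tuples as given:

    [1] (0, 0, 0, 5, 0)
    [2] (1, 1, 0, 0, 0)
    [3] (0, 0, 0, 5, 0)
    [4] (2, 0, 0, 1, 1)
    [5] (0, 1, 0, 1, 0)
    [6] (0, 0, 0, 3, 1)
    [7] (0, 1, 0, 1, 0)
    [8] (1, 1, 0, 0, 0)
    [9] (3, 0, 0, 4, 0)
    [10] (1, 1, 0, 0, 0)
    [11] (2, 0, 0, 1, 1)
    [12] (0, 1, 0, 1, 0)
    [13] (0, 0, 0, 5, 0)
    [14] (3, 0, 0, 4, 0)
    [15] (0, 0, 0, 5, 0)
    [16] (0, 0, 0, 3, 1)
    [17] (2, 0, 0, 1, 1)
    [18] (3, 0, 0, 4, 0)
    [19] (0, 0, 0, 5, 0)
    [20] (3, 0, 0, 4, 0)
    [21] (0, 0, 0, 3, 1)
    [22] (3, 0, 0, 4, 0)

6 distinct reps among the 22 weights ⇒ 6 W_7-linkage classes:

[[1, 3, 13, 15, 19], [2, 8, 10], [4, 11, 17], [5, 7, 12], [6, 16, 21], [9, 14, 18, 20, 22]]


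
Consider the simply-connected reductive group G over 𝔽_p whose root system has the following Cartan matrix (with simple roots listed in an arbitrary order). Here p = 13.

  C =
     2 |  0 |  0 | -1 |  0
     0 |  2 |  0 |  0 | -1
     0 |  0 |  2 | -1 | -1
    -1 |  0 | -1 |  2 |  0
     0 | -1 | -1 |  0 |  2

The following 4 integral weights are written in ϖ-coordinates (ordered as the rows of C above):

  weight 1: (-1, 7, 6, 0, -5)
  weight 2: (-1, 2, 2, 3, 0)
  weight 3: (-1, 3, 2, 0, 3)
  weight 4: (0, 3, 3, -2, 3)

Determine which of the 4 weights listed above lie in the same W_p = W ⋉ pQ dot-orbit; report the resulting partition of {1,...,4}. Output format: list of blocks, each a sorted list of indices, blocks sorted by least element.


Type A_5, rank 5, |W|=720; reorder rows/cols to standard.

λ_j+ρ reflected into Ā_13 (⟨·,θ^∨⟩≤13); 5-tuples as given:

  λ_1 → (0, 4, 3, 1, 4)
  λ_2 → (0, 3, 3, 4, 1)
  λ_3 → (0, 4, 3, 1, 4)
  λ_4 → (0, 4, 3, 1, 4)

Grouping the 4 weights by Ā_13-representative: 2 linkage classes.

[[1, 3, 4], [2]]


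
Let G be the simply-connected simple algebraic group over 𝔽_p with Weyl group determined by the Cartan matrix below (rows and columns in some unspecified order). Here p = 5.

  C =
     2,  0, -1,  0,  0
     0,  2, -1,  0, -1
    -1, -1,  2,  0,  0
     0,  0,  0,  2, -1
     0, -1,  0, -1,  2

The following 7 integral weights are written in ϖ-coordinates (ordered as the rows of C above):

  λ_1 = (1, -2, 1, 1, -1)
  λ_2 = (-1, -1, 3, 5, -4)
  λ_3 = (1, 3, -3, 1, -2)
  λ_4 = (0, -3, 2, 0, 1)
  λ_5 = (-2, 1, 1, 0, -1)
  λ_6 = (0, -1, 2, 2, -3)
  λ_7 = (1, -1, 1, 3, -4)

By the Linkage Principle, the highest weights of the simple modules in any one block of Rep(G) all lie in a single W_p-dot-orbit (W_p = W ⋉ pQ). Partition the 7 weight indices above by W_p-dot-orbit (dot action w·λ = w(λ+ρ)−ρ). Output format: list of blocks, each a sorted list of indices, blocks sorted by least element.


Type A_5, rank 5, |W|=720; reorder rows/cols to standard.

Each λ_j+ρ reduced to Ā_5; 5-tuples below use C's row order:

  [1] (2, 0, 1, 1, 1)
  [2] (1, 2, 1, 1, 0)
  [3] (0, 1, 2, 1, 1)
  [4] (1, 2, 1, 1, 0)
  [5] (1, 2, 1, 1, 0)
  [6] (1, 2, 1, 1, 0)
  [7] (1, 2, 1, 1, 0)

Grouping the 7 weights by Ā_5-representative: 3 linkage classes.

[[1], [2, 4, 5, 6, 7], [3]]


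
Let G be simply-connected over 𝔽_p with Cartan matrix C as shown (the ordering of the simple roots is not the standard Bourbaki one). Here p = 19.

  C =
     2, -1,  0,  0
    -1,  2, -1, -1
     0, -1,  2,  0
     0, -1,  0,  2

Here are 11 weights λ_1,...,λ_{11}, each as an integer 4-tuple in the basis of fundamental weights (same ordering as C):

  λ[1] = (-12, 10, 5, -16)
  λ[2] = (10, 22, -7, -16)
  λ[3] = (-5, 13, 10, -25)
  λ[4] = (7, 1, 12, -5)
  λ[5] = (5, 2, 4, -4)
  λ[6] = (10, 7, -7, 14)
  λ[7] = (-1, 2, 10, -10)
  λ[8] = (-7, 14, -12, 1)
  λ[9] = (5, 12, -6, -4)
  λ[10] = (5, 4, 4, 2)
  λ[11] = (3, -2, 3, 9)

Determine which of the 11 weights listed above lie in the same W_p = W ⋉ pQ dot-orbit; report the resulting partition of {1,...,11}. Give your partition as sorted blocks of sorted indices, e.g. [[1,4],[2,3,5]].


Root system D_4: the 4×4 matrix C matches after relabeling.

Each λ_j+ρ reduced to Ā_19; 4-tuples below use C's row order:

  λ_1+ρ ↦ (4, 2, 9, 0);  λ_2+ρ ↦ (4, 2, 9, 0);  λ_3+ρ ↦ (5, 3, 2, 5);  λ_4+ρ ↦ (4, 2, 9, 0);  λ_5+ρ ↦ (6, 0, 5, 3);  λ_6+ρ ↦ (4, 2, 9, 0);  λ_7+ρ ↦ (6, 0, 5, 3);  λ_8+ρ ↦ (4, 2, 9, 0);  λ_9+ρ ↦ (6, 0, 5, 3);  λ_10+ρ ↦ (6, 0, 5, 3);  λ_11+ρ ↦ (3, 1, 3, 9)

4 distinct reps among the 11 weights ⇒ 4 W_19-linkage classes:

[[1, 2, 4, 6, 8], [3], [5, 7, 9, 10], [11]]


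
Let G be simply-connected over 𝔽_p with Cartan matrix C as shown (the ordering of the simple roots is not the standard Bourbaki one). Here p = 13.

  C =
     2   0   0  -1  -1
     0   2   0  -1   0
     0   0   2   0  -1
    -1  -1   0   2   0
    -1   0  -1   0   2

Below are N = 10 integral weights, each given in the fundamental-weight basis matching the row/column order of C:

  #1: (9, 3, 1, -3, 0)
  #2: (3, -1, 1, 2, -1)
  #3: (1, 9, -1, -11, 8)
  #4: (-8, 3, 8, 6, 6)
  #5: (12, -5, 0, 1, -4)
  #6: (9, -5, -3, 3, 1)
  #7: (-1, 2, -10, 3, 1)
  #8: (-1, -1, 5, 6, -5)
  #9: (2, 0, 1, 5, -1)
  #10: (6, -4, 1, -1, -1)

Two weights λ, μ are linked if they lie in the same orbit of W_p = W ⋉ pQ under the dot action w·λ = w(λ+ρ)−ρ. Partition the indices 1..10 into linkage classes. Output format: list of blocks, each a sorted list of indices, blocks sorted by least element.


C ↔ A_5 under row/col permutation; |W(A_5)| = 720.

Ā_13 reps of the 10 weights (A_5, coords as presented):

  λ_1+ρ ↦ (8, 0, 0, 2, 1)
  λ_2+ρ ↦ (4, 0, 2, 3, 0)
  λ_3+ρ ↦ (8, 0, 0, 2, 1)
  λ_4+ρ ↦ (4, 0, 2, 3, 0)
  λ_5+ρ ↦ (8, 0, 0, 2, 1)
  λ_6+ρ ↦ (9, 1, 0, 0, 1)
  λ_7+ρ ↦ (4, 0, 2, 3, 0)
  λ_8+ρ ↦ (4, 0, 2, 3, 0)
  λ_9+ρ ↦ (3, 1, 2, 6, 0)
  λ_10+ρ ↦ (4, 0, 2, 3, 0)

Linkage partition of the 10 weights (4 classes, p=13):

[[1, 3, 5], [2, 4, 7, 8, 10], [6], [9]]


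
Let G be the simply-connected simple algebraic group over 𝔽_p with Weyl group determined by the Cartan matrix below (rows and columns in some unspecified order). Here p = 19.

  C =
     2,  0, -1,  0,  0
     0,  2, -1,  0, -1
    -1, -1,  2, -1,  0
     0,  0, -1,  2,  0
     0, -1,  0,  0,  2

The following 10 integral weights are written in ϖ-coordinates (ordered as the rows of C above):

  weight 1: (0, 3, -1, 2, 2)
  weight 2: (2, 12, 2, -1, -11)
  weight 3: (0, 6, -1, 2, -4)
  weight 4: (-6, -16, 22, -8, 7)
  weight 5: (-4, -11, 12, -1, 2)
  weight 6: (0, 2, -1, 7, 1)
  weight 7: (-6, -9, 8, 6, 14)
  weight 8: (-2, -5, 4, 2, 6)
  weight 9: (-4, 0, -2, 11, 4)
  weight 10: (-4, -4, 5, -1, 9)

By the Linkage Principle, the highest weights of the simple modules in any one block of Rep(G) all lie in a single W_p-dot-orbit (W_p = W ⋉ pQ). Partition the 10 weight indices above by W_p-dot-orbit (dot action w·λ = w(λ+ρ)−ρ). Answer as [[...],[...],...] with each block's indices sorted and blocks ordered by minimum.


Cartan matrix: type D_5 (|W|=1920); un-permuting the 5 rows.

Folding the 10 weights λ_j+ρ into Ā_19 (reps in the given 5-coord order):

  λ_1 → (1, 4, 0, 3, 3)
  λ_2 → (3, 3, 0, 0, 7)
  λ_3 → (1, 4, 0, 3, 3)
  λ_4 → (1, 4, 0, 3, 3)
  λ_5 → (3, 3, 0, 0, 7)
  λ_6 → (1, 3, 0, 8, 2)
  λ_7 → (1, 4, 0, 3, 3)
  λ_8 → (1, 4, 0, 3, 3)
  λ_9 → (1, 3, 0, 8, 2)
  λ_10 → (3, 3, 0, 0, 7)

The 10 indices split into 3 linkage classes (same alcove rep ⇔ same W_19-dot-orbit):

[[1, 3, 4, 7, 8], [2, 5, 10], [6, 9]]


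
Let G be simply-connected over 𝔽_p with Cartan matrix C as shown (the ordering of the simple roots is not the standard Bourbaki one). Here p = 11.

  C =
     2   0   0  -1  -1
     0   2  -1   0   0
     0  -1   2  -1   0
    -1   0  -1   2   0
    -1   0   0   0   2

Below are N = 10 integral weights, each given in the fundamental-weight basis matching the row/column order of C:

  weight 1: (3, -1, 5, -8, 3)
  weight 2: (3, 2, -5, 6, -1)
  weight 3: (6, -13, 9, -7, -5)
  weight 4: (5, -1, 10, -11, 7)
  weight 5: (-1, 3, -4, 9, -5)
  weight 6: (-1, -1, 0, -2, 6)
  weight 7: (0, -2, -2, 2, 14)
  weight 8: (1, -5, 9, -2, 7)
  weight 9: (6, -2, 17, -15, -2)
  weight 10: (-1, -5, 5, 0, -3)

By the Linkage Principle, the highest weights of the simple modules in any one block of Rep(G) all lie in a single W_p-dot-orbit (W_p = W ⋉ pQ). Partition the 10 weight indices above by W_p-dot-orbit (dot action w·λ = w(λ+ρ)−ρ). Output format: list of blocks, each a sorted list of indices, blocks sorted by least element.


Dynkin diagram of C (from the 8 off-diagonal −1 entries): A_5.

Folding the 10 weights λ_j+ρ into Ā_11 (reps in the given 5-coord order):

  [1] (3, 1, 0, 3, 1);  [2] (4, 1, 3, 3, 0);  [3] (1, 3, 3, 3, 0);  [4] (4, 1, 3, 3, 0);  [5] (4, 1, 3, 3, 0);  [6] (1, 0, 0, 0, 6);  [7] (4, 1, 1, 1, 3);  [8] (1, 4, 1, 1, 0);  [9] (1, 3, 3, 3, 0);  [10] (1, 4, 1, 1, 0)

The 10 indices split into 6 linkage classes (same alcove rep ⇔ same W_11-dot-orbit):

[[1], [2, 4, 5], [3, 9], [6], [7], [8, 10]]


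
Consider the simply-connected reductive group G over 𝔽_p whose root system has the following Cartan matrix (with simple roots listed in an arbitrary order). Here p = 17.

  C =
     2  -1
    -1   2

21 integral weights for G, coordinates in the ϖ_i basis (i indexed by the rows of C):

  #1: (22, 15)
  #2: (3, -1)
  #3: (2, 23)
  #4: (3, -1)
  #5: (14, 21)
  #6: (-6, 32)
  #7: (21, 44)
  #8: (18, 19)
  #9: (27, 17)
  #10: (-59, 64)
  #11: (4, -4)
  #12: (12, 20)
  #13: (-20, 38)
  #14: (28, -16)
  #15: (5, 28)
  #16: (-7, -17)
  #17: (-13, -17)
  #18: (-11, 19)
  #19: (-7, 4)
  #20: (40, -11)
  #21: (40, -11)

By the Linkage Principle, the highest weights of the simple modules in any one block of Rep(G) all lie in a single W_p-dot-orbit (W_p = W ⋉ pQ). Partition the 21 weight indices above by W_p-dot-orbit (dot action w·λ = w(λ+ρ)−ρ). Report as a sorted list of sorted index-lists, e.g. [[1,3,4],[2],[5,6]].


C ↔ A_2 under row/col permutation; |W(A_2)| = 6.

Ā_17 reps of the 21 weights (A_2, coords as presented):

  λ_1 → (5, 1);  λ_2 → (4, 0);  λ_3 → (7, 7);  λ_4 → (4, 0);  λ_5 → (2, 3);  λ_6 → (11, 1);  λ_7 → (11, 1);  λ_8 → (2, 3);  λ_9 → (11, 1);  λ_10 → (7, 7);  λ_11 → (2, 3);  λ_12 → (4, 0);  λ_13 → (2, 3);  λ_14 → (2, 3);  λ_15 → (11, 1);  λ_16 → (11, 1);  λ_17 → (5, 1);  λ_18 → (7, 7);  λ_19 → (5, 1);  λ_20 → (7, 7);  λ_21 → (7, 7)

5 distinct reps among the 21 weights ⇒ 5 W_17-linkage classes:

[[1, 17, 19], [2, 4, 12], [3, 10, 18, 20, 21], [5, 8, 11, 13, 14], [6, 7, 9, 15, 16]]


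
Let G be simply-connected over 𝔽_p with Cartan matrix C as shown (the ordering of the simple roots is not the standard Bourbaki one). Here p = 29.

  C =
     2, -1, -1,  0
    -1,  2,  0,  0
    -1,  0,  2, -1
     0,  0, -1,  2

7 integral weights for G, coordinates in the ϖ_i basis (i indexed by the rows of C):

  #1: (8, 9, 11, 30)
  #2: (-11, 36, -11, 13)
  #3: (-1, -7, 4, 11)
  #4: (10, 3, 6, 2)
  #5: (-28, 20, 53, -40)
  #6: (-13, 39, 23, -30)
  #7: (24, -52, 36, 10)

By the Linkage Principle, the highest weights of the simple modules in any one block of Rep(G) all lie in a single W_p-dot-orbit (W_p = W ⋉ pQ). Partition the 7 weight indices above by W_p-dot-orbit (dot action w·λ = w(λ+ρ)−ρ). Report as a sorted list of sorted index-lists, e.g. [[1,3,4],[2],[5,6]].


Type A_4, rank 4, |W|=120; reorder rows/cols to standard.

W_29-reps of the 7 weights in Ā_29 (same 4-coord order as C):

    λ_1 → (10, 9, 2, 2)
    λ_2 → (10, 9, 2, 2)
    λ_3 → (5, 0, 1, 11)
    λ_4 → (11, 4, 7, 3)
    λ_5 → (10, 9, 2, 2)
    λ_6 → (5, 0, 1, 11)
    λ_7 → (11, 4, 7, 3)

The 7 indices split into 3 linkage classes (same alcove rep ⇔ same W_29-dot-orbit):

[[1, 2, 5], [3, 6], [4, 7]]


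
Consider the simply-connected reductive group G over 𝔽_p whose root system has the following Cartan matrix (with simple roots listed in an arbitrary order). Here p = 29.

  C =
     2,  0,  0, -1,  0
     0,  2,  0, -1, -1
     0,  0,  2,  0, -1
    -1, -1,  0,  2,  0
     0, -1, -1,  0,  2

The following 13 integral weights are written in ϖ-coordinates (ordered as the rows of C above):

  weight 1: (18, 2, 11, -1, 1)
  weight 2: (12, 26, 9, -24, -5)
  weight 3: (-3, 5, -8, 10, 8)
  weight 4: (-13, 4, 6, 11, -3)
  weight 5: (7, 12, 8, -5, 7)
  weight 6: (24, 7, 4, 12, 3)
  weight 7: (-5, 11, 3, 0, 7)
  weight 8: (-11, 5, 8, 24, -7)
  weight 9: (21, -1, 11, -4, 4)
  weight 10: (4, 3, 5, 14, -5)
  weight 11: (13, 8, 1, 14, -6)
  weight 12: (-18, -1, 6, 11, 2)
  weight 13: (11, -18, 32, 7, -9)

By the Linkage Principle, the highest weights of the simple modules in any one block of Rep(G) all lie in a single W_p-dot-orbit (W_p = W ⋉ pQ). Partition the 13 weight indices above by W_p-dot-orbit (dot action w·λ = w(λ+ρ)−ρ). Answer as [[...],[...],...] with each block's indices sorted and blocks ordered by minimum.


C ↔ A_5 under row/col permutation; |W(A_5)| = 720.

Alcove-folded reps (p=29, 13 weights, presented ϖ-order):

  λ_1+ρ ↦ (12, 3, 5, 0, 2)
  λ_2+ρ ↦ (6, 0, 2, 13, 4)
  λ_3+ρ ↦ (2, 6, 7, 9, 2)
  λ_4+ρ ↦ (12, 3, 5, 0, 2)
  λ_5+ρ ↦ (1, 9, 4, 3, 8)
  λ_6+ρ ↦ (1, 9, 4, 3, 8)
  λ_7+ρ ↦ (1, 9, 4, 3, 8)
  λ_8+ρ ↦ (5, 0, 2, 15, 4)
  λ_9+ρ ↦ (12, 3, 5, 0, 2)
  λ_10+ρ ↦ (5, 0, 2, 15, 4)
  λ_11+ρ ↦ (5, 0, 2, 15, 4)
  λ_12+ρ ↦ (12, 3, 5, 0, 2)
  λ_13+ρ ↦ (1, 9, 4, 3, 8)

These 13 weights hit 5 W_29-dot-orbits; sizes (4, 1, 1, 4, 3):

[[1, 4, 9, 12], [2], [3], [5, 6, 7, 13], [8, 10, 11]]


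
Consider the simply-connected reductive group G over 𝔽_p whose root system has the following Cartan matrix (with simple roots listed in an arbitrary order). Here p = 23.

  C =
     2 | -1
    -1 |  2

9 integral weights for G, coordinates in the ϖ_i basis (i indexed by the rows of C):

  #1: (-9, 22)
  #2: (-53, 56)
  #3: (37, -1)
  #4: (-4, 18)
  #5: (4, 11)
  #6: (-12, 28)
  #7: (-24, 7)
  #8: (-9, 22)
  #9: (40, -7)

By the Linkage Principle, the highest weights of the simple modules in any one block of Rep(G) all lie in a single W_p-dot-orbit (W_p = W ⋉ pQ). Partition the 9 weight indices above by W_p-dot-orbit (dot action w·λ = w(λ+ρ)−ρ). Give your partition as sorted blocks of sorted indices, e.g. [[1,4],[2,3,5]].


Dynkin diagram of C (from the 2 off-diagonal −1 entries): A_2.

λ_j+ρ reflected into Ā_23 (⟨·,θ^∨⟩≤23); 2-tuples as given:

  λ_1+ρ ↦ (8, 15) · λ_2+ρ ↦ (5, 12) · λ_3+ρ ↦ (8, 15) · λ_4+ρ ↦ (3, 16) · λ_5+ρ ↦ (5, 12) · λ_6+ρ ↦ (5, 12) · λ_7+ρ ↦ (8, 15) · λ_8+ρ ↦ (8, 15) · λ_9+ρ ↦ (5, 12)

Grouping the 9 weights by Ā_23-representative: 3 linkage classes.

[[1, 3, 7, 8], [2, 5, 6, 9], [4]]


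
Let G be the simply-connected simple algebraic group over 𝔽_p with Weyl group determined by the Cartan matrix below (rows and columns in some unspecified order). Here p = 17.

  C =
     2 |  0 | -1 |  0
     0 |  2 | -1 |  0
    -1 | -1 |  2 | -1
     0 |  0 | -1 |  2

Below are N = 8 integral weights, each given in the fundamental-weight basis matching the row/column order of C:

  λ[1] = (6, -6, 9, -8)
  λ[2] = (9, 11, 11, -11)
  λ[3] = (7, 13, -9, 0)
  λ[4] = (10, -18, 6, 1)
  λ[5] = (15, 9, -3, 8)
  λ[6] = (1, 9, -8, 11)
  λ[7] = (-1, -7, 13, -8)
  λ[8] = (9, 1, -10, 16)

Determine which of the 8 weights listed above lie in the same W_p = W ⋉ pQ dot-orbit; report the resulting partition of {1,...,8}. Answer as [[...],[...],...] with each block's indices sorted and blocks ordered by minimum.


C ↔ D_4 under row/col permutation; |W(D_4)| = 192.

W_17-reps of the 8 weights in Ā_17 (same 4-coord order as C):

  1: (5, 3, 2, 5);  2: (5, 3, 2, 5);  3: (0, 6, 1, 7);  4: (0, 6, 1, 7);  5: (0, 6, 1, 7);  6: (5, 3, 2, 5);  7: (0, 6, 1, 7);  8: (0, 6, 1, 7)

Linkage partition of the 8 weights (2 classes, p=17):

[[1, 2, 6], [3, 4, 5, 7, 8]]


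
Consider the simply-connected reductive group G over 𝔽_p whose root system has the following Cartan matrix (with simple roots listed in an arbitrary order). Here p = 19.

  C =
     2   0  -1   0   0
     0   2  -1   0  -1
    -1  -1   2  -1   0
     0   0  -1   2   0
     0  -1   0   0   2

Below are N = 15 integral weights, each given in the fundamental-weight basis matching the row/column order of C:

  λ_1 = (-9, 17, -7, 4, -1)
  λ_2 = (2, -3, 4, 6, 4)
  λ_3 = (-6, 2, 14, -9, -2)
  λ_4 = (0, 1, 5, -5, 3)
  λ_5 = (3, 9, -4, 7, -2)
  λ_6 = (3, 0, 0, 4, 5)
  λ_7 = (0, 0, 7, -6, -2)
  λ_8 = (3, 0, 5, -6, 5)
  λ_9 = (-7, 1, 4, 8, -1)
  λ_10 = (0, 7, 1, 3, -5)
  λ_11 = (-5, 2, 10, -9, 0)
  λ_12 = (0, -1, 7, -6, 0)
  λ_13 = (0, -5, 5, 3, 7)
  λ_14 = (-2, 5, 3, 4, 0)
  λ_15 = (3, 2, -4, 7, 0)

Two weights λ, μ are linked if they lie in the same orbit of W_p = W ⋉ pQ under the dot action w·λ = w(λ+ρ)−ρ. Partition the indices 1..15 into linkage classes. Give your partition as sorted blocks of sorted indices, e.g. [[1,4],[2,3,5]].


Root system D_5: the 5×5 matrix C matches after relabeling.

W_19-reps of the 15 weights in Ā_19 (same 5-coord order as C):

  λ_1+ρ ↦ (5, 1, 1, 8, 0)
  λ_2+ρ ↦ (3, 2, 1, 7, 1)
  λ_3+ρ ↦ (5, 1, 1, 8, 0)
  λ_4+ρ ↦ (1, 2, 2, 4, 4)
  λ_5+ρ ↦ (1, 0, 3, 5, 1)
  λ_6+ρ ↦ (4, 1, 1, 5, 6)
  λ_7+ρ ↦ (1, 0, 3, 5, 1)
  λ_8+ρ ↦ (4, 1, 1, 5, 6)
  λ_9+ρ ↦ (5, 1, 1, 8, 0)
  λ_10+ρ ↦ (1, 2, 2, 4, 4)
  λ_11+ρ ↦ (3, 2, 1, 7, 1)
  λ_12+ρ ↦ (1, 0, 3, 5, 1)
  λ_13+ρ ↦ (1, 2, 2, 4, 4)
  λ_14+ρ ↦ (1, 0, 3, 5, 1)
  λ_15+ρ ↦ (1, 0, 3, 5, 1)

Grouping the 15 weights by Ā_19-representative: 5 linkage classes.

[[1, 3, 9], [2, 11], [4, 10, 13], [5, 7, 12, 14, 15], [6, 8]]


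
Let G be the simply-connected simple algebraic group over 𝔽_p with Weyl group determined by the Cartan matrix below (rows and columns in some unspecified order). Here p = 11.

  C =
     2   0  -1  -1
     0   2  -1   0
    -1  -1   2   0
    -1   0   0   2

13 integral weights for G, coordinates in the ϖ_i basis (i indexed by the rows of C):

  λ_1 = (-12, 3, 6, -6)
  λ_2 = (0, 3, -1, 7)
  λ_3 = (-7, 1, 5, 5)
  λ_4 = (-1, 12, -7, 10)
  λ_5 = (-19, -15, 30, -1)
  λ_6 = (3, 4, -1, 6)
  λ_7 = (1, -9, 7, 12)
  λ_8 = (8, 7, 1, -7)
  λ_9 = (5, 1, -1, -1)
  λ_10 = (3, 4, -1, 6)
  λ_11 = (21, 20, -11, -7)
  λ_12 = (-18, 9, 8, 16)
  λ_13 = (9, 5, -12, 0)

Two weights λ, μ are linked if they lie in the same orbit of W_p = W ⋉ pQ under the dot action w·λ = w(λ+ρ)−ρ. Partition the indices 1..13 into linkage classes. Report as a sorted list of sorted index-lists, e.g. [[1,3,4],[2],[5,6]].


Dynkin diagram of C (from the 6 off-diagonal −1 entries): A_4.

Folding the 13 weights λ_j+ρ into Ā_11 (reps in the given 4-coord order):

  1: (4, 0, 0, 2) · 2: (1, 2, 0, 6) · 3: (6, 2, 0, 0) · 4: (4, 0, 0, 2) · 5: (1, 2, 0, 6) · 6: (4, 0, 0, 2) · 7: (1, 0, 2, 1) · 8: (1, 0, 2, 2) · 9: (6, 2, 0, 0) · 10: (4, 0, 0, 2) · 11: (1, 5, 5, 0) · 12: (1, 0, 2, 2) · 13: (1, 5, 5, 0)

Grouping the 13 weights by Ā_11-representative: 6 linkage classes.

[[1, 4, 6, 10], [2, 5], [3, 9], [7], [8, 12], [11, 13]]


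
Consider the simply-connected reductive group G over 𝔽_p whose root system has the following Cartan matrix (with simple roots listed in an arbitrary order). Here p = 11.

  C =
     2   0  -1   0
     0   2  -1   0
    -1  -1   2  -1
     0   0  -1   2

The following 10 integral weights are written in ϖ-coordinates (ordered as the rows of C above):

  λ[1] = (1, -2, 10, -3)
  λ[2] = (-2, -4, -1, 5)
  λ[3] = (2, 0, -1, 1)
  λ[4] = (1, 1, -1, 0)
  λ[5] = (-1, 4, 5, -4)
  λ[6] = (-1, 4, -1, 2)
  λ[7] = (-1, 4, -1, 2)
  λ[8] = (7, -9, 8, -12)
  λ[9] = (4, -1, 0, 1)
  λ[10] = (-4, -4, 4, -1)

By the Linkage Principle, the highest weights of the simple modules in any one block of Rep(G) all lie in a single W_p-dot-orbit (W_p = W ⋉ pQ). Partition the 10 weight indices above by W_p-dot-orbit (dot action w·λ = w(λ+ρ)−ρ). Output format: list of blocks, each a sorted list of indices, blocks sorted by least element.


Cartan matrix: type D_4 (|W|=192); un-permuting the 4 rows.

λ_j+ρ reflected into Ā_11 (⟨·,θ^∨⟩≤11); 4-tuples as given:

  λ_1 → (0, 1, 1, 0)
  λ_2 → (3, 1, 0, 2)
  λ_3 → (3, 1, 0, 2)
  λ_4 → (2, 2, 0, 1)
  λ_5 → (0, 5, 0, 3)
  λ_6 → (0, 5, 0, 3)
  λ_7 → (0, 5, 0, 3)
  λ_8 → (2, 2, 0, 1)
  λ_9 → (5, 0, 1, 2)
  λ_10 → (2, 2, 0, 1)

Linkage partition of the 10 weights (5 classes, p=11):

[[1], [2, 3], [4, 8, 10], [5, 6, 7], [9]]


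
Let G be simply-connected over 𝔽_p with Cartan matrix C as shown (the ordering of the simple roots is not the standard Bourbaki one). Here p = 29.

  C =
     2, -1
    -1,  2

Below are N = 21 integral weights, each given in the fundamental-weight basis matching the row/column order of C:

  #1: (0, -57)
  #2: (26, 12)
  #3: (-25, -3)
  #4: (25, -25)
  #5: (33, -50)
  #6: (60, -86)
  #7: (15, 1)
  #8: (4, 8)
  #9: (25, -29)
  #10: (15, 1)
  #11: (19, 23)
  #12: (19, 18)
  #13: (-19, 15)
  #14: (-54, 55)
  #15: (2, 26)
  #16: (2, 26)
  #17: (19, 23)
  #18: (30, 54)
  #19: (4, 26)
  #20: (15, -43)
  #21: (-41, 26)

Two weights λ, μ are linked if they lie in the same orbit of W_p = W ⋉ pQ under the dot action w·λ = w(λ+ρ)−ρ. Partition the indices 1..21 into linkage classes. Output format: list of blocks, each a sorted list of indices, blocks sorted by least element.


Dynkin diagram of C (from the 2 off-diagonal −1 entries): A_2.

Ā_29 reps of the 21 weights (A_2, coords as presented):

    λ_1+ρ ↦ (2, 26)
    λ_2+ρ ↦ (16, 2)
    λ_3+ρ ↦ (2, 24)
    λ_4+ρ ↦ (2, 24)
    λ_5+ρ ↦ (5, 9)
    λ_6+ρ ↦ (2, 24)
    λ_7+ρ ↦ (16, 2)
    λ_8+ρ ↦ (5, 9)
    λ_9+ρ ↦ (2, 26)
    λ_10+ρ ↦ (16, 2)
    λ_11+ρ ↦ (5, 9)
    λ_12+ρ ↦ (10, 9)
    λ_13+ρ ↦ (16, 2)
    λ_14+ρ ↦ (2, 24)
    λ_15+ρ ↦ (2, 26)
    λ_16+ρ ↦ (2, 26)
    λ_17+ρ ↦ (5, 9)
    λ_18+ρ ↦ (2, 26)
    λ_19+ρ ↦ (2, 24)
    λ_20+ρ ↦ (13, 3)
    λ_21+ρ ↦ (16, 2)

The 21 indices split into 6 linkage classes (same alcove rep ⇔ same W_29-dot-orbit):

[[1, 9, 15, 16, 18], [2, 7, 10, 13, 21], [3, 4, 6, 14, 19], [5, 8, 11, 17], [12], [20]]


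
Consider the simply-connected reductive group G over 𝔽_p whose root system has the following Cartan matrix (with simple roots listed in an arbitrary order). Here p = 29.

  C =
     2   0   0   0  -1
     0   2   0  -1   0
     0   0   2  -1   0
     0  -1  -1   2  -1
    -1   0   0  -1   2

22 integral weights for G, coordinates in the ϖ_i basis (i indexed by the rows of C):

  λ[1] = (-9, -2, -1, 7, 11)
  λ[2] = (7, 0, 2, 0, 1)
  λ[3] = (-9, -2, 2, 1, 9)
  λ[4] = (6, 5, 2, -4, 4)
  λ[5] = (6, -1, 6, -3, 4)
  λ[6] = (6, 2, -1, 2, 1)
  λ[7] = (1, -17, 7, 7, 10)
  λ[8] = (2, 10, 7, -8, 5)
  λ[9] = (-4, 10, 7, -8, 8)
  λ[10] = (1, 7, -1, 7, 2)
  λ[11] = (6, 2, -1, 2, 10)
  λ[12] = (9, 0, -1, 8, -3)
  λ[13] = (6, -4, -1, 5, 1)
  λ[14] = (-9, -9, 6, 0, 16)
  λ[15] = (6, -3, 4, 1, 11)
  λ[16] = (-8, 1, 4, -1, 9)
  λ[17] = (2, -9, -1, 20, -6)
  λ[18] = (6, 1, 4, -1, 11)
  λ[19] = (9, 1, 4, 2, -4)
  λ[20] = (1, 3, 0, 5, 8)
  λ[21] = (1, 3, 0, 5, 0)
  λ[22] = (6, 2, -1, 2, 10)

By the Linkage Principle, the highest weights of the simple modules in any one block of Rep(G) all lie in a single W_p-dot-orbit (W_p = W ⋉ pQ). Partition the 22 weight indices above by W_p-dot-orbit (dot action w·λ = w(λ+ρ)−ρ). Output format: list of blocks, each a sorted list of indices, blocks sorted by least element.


Dynkin diagram of C (from the 8 off-diagonal −1 entries): D_5.

Each λ_j+ρ reduced to Ā_29; 5-tuples below use C's row order:

  λ_1+ρ ↦ (8, 1, 0, 7, 2) · λ_2+ρ ↦ (8, 1, 3, 1, 2) · λ_3+ρ ↦ (8, 1, 3, 1, 2) · λ_4+ρ ↦ (7, 3, 0, 3, 2) · λ_5+ρ ↦ (7, 2, 5, 0, 3) · λ_6+ρ ↦ (7, 3, 0, 3, 2) · λ_7+ρ ↦ (2, 8, 0, 8, 0) · λ_8+ρ ↦ (2, 4, 1, 6, 1) · λ_9+ρ ↦ (2, 4, 1, 6, 1) · λ_10+ρ ↦ (2, 8, 0, 8, 0) · λ_11+ρ ↦ (7, 3, 0, 3, 2) · λ_12+ρ ↦ (8, 1, 0, 7, 2) · λ_13+ρ ↦ (7, 3, 0, 3, 2) · λ_14+ρ ↦ (8, 1, 0, 7, 2) · λ_15+ρ ↦ (7, 2, 5, 0, 3) · λ_16+ρ ↦ (7, 2, 5, 0, 3) · λ_17+ρ ↦ (2, 8, 0, 8, 0) · λ_18+ρ ↦ (7, 2, 5, 0, 3) · λ_19+ρ ↦ (7, 2, 5, 0, 3) · λ_20+ρ ↦ (2, 4, 1, 6, 1) · λ_21+ρ ↦ (2, 4, 1, 6, 1) · λ_22+ρ ↦ (7, 3, 0, 3, 2)

Partition of {1..22} into 6 W_29-dot-orbits:

[[1, 12, 14], [2, 3], [4, 6, 11, 13, 22], [5, 15, 16, 18, 19], [7, 10, 17], [8, 9, 20, 21]]
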